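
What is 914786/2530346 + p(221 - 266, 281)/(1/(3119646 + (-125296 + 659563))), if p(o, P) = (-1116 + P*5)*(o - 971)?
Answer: -1357374444293495783/1265173 ≈ -1.0729e+12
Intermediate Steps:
p(o, P) = (-1116 + 5*P)*(-971 + o)
914786/2530346 + p(221 - 266, 281)/(1/(3119646 + (-125296 + 659563))) = 914786/2530346 + (1083636 - 4855*281 - 1116*(221 - 266) + 5*281*(221 - 266))/(1/(3119646 + (-125296 + 659563))) = 914786*(1/2530346) + (1083636 - 1364255 - 1116*(-45) + 5*281*(-45))/(1/(3119646 + 534267)) = 457393/1265173 + (1083636 - 1364255 + 50220 - 63225)/(1/3653913) = 457393/1265173 - 293624/1/3653913 = 457393/1265173 - 293624*3653913 = 457393/1265173 - 1072876550712 = -1357374444293495783/1265173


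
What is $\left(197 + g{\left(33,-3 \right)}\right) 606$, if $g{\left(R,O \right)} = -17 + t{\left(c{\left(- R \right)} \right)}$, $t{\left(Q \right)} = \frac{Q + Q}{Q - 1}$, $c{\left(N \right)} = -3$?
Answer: $109989$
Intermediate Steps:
$t{\left(Q \right)} = \frac{2 Q}{-1 + Q}$
$g{\left(R,O \right)} = - \frac{31}{2}$ ($g{\left(R,O \right)} = -17 + 2 \left(-3\right) \frac{1}{-1 - 3} = -17 + 2 \left(-3\right) \frac{1}{-4} = -17 + 2 \left(-3\right) \left(- \frac{1}{4}\right) = -17 + \frac{3}{2} = - \frac{31}{2}$)
$\left(197 + g{\left(33,-3 \right)}\right) 606 = \left(197 - \frac{31}{2}\right) 606 = \frac{363}{2} \cdot 606 = 109989$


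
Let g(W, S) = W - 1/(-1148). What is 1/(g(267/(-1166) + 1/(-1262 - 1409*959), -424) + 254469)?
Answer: 244909086268/62321714405531355 ≈ 3.9298e-6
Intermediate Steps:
g(W, S) = 1/1148 + W (g(W, S) = W - 1*(-1/1148) = W + 1/1148 = 1/1148 + W)
1/(g(267/(-1166) + 1/(-1262 - 1409*959), -424) + 254469) = 1/((1/1148 + (267/(-1166) + 1/(-1262 - 1409*959))) + 254469) = 1/((1/1148 + (267*(-1/1166) + (1/959)/(-2671))) + 254469) = 1/((1/1148 + (-267/1166 - 1/2671*1/959)) + 254469) = 1/((1/1148 + (-267/1166 - 1/2561489)) + 254469) = 1/((1/1148 - 683918729/2986696174) + 254469) = 1/(-55868000337/244909086268 + 254469) = 1/(62321714405531355/244909086268) = 244909086268/62321714405531355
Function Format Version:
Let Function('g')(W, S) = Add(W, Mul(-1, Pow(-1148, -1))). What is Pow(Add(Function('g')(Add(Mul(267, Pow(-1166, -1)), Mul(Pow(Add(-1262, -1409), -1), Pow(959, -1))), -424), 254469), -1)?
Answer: Rational(244909086268, 62321714405531355) ≈ 3.9298e-6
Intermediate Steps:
Function('g')(W, S) = Add(Rational(1, 1148), W) (Function('g')(W, S) = Add(W, Mul(-1, Rational(-1, 1148))) = Add(W, Rational(1, 1148)) = Add(Rational(1, 1148), W))
Pow(Add(Function('g')(Add(Mul(267, Pow(-1166, -1)), Mul(Pow(Add(-1262, -1409), -1), Pow(959, -1))), -424), 254469), -1) = Pow(Add(Add(Rational(1, 1148), Add(Mul(267, Pow(-1166, -1)), Mul(Pow(Add(-1262, -1409), -1), Pow(959, -1)))), 254469), -1) = Pow(Add(Add(Rational(1, 1148), Add(Mul(267, Rational(-1, 1166)), Mul(Pow(-2671, -1), Rational(1, 959)))), 254469), -1) = Pow(Add(Add(Rational(1, 1148), Add(Rational(-267, 1166), Mul(Rational(-1, 2671), Rational(1, 959)))), 254469), -1) = Pow(Add(Add(Rational(1, 1148), Add(Rational(-267, 1166), Rational(-1, 2561489))), 254469), -1) = Pow(Add(Add(Rational(1, 1148), Rational(-683918729, 2986696174)), 254469), -1) = Pow(Add(Rational(-55868000337, 244909086268), 254469), -1) = Pow(Rational(62321714405531355, 244909086268), -1) = Rational(244909086268, 62321714405531355)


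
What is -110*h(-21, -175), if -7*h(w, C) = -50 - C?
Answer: 13750/7 ≈ 1964.3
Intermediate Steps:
h(w, C) = 50/7 + C/7 (h(w, C) = -(-50 - C)/7 = 50/7 + C/7)
-110*h(-21, -175) = -110*(50/7 + (⅐)*(-175)) = -110*(50/7 - 25) = -110*(-125/7) = 13750/7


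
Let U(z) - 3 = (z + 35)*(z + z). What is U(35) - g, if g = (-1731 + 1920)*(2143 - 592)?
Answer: -288236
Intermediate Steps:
U(z) = 3 + 2*z*(35 + z) (U(z) = 3 + (z + 35)*(z + z) = 3 + (35 + z)*(2*z) = 3 + 2*z*(35 + z))
g = 293139 (g = 189*1551 = 293139)
U(35) - g = (3 + 2*35² + 70*35) - 1*293139 = (3 + 2*1225 + 2450) - 293139 = (3 + 2450 + 2450) - 293139 = 4903 - 293139 = -288236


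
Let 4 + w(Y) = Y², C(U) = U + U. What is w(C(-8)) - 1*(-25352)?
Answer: 25604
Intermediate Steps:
C(U) = 2*U
w(Y) = -4 + Y²
w(C(-8)) - 1*(-25352) = (-4 + (2*(-8))²) - 1*(-25352) = (-4 + (-16)²) + 25352 = (-4 + 256) + 25352 = 252 + 25352 = 25604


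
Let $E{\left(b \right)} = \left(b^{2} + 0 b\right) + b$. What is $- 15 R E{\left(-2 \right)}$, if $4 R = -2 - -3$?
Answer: $- \frac{15}{2} \approx -7.5$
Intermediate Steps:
$E{\left(b \right)} = b + b^{2}$ ($E{\left(b \right)} = \left(b^{2} + 0\right) + b = b^{2} + b = b + b^{2}$)
$R = \frac{1}{4}$ ($R = \frac{-2 - -3}{4} = \frac{-2 + 3}{4} = \frac{1}{4} \cdot 1 = \frac{1}{4} \approx 0.25$)
$- 15 R E{\left(-2 \right)} = \left(-15\right) \frac{1}{4} \left(- 2 \left(1 - 2\right)\right) = - \frac{15 \left(\left(-2\right) \left(-1\right)\right)}{4} = \left(- \frac{15}{4}\right) 2 = - \frac{15}{2}$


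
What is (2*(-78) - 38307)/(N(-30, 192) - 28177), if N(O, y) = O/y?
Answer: 1230816/901669 ≈ 1.3650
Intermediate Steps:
(2*(-78) - 38307)/(N(-30, 192) - 28177) = (2*(-78) - 38307)/(-30/192 - 28177) = (-156 - 38307)/(-30*1/192 - 28177) = -38463/(-5/32 - 28177) = -38463/(-901669/32) = -38463*(-32/901669) = 1230816/901669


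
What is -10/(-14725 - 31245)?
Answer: 1/4597 ≈ 0.00021753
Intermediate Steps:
-10/(-14725 - 31245) = -10/(-45970) = -1/45970*(-10) = 1/4597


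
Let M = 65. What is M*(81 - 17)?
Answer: 4160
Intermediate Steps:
M*(81 - 17) = 65*(81 - 17) = 65*64 = 4160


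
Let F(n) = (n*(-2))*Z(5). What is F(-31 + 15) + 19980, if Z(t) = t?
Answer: 20140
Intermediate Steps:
F(n) = -10*n (F(n) = (n*(-2))*5 = -2*n*5 = -10*n)
F(-31 + 15) + 19980 = -10*(-31 + 15) + 19980 = -10*(-16) + 19980 = 160 + 19980 = 20140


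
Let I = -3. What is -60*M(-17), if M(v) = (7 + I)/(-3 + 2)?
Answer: 240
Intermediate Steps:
M(v) = -4 (M(v) = (7 - 3)/(-3 + 2) = 4/(-1) = 4*(-1) = -4)
-60*M(-17) = -60*(-4) = 240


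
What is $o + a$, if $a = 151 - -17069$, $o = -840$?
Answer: $16380$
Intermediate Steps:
$a = 17220$ ($a = 151 + 17069 = 17220$)
$o + a = -840 + 17220 = 16380$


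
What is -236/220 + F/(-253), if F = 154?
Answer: -2127/1265 ≈ -1.6814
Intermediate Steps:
-236/220 + F/(-253) = -236/220 + 154/(-253) = -236*1/220 + 154*(-1/253) = -59/55 - 14/23 = -2127/1265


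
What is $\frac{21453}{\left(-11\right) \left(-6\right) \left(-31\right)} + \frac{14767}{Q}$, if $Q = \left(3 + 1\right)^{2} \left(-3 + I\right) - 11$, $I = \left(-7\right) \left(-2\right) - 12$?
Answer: $- \frac{10264171}{18414} \approx -557.41$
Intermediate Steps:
$I = 2$ ($I = 14 - 12 = 2$)
$Q = -27$ ($Q = \left(3 + 1\right)^{2} \left(-3 + 2\right) - 11 = 4^{2} \left(-1\right) - 11 = 16 \left(-1\right) - 11 = -16 - 11 = -27$)
$\frac{21453}{\left(-11\right) \left(-6\right) \left(-31\right)} + \frac{14767}{Q} = \frac{21453}{\left(-11\right) \left(-6\right) \left(-31\right)} + \frac{14767}{-27} = \frac{21453}{66 \left(-31\right)} + 14767 \left(- \frac{1}{27}\right) = \frac{21453}{-2046} - \frac{14767}{27} = 21453 \left(- \frac{1}{2046}\right) - \frac{14767}{27} = - \frac{7151}{682} - \frac{14767}{27} = - \frac{10264171}{18414}$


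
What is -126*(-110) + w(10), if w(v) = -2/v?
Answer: 69299/5 ≈ 13860.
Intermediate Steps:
-126*(-110) + w(10) = -126*(-110) - 2/10 = 13860 - 2*1/10 = 13860 - 1/5 = 69299/5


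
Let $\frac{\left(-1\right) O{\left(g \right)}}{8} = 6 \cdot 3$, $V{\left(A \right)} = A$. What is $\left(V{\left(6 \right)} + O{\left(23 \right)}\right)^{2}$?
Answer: $19044$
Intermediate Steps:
$O{\left(g \right)} = -144$ ($O{\left(g \right)} = - 8 \cdot 6 \cdot 3 = \left(-8\right) 18 = -144$)
$\left(V{\left(6 \right)} + O{\left(23 \right)}\right)^{2} = \left(6 - 144\right)^{2} = \left(-138\right)^{2} = 19044$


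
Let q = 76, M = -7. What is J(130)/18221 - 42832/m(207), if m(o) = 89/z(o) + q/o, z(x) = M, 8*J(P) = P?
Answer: 4523442253027/1303967644 ≈ 3469.0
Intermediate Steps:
J(P) = P/8
z(x) = -7
m(o) = -89/7 + 76/o (m(o) = 89/(-7) + 76/o = 89*(-1/7) + 76/o = -89/7 + 76/o)
J(130)/18221 - 42832/m(207) = ((1/8)*130)/18221 - 42832/(-89/7 + 76/207) = (65/4)*(1/18221) - 42832/(-89/7 + 76*(1/207)) = 65/72884 - 42832/(-89/7 + 76/207) = 65/72884 - 42832/(-17891/1449) = 65/72884 - 42832*(-1449/17891) = 65/72884 + 62063568/17891 = 4523442253027/1303967644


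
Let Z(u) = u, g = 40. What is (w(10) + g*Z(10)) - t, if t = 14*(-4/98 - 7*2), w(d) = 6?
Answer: 4218/7 ≈ 602.57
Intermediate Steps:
t = -1376/7 (t = 14*(-4*1/98 - 14) = 14*(-2/49 - 14) = 14*(-688/49) = -1376/7 ≈ -196.57)
(w(10) + g*Z(10)) - t = (6 + 40*10) - 1*(-1376/7) = (6 + 400) + 1376/7 = 406 + 1376/7 = 4218/7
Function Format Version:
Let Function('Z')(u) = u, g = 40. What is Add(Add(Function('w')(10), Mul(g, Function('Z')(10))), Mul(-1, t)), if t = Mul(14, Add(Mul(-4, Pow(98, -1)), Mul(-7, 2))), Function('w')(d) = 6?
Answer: Rational(4218, 7) ≈ 602.57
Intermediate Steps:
t = Rational(-1376, 7) (t = Mul(14, Add(Mul(-4, Rational(1, 98)), -14)) = Mul(14, Add(Rational(-2, 49), -14)) = Mul(14, Rational(-688, 49)) = Rational(-1376, 7) ≈ -196.57)
Add(Add(Function('w')(10), Mul(g, Function('Z')(10))), Mul(-1, t)) = Add(Add(6, Mul(40, 10)), Mul(-1, Rational(-1376, 7))) = Add(Add(6, 400), Rational(1376, 7)) = Add(406, Rational(1376, 7)) = Rational(4218, 7)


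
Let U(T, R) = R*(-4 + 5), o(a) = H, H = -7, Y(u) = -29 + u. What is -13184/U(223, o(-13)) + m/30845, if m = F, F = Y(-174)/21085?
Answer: 8574436219379/4552567775 ≈ 1883.4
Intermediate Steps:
o(a) = -7
U(T, R) = R (U(T, R) = R*1 = R)
F = -203/21085 (F = (-29 - 174)/21085 = -203*1/21085 = -203/21085 ≈ -0.0096277)
m = -203/21085 ≈ -0.0096277
-13184/U(223, o(-13)) + m/30845 = -13184/(-7) - 203/21085/30845 = -13184*(-⅐) - 203/21085*1/30845 = 13184/7 - 203/650366825 = 8574436219379/4552567775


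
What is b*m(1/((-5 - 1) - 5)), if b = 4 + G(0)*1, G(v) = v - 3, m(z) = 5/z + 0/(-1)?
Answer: -55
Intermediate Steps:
m(z) = 5/z (m(z) = 5/z + 0*(-1) = 5/z + 0 = 5/z)
G(v) = -3 + v
b = 1 (b = 4 + (-3 + 0)*1 = 4 - 3*1 = 4 - 3 = 1)
b*m(1/((-5 - 1) - 5)) = 1*(5/(1/((-5 - 1) - 5))) = 1*(5/(1/(-6 - 5))) = 1*(5/(1/(-11))) = 1*(5/(-1/11)) = 1*(5*(-11)) = 1*(-55) = -55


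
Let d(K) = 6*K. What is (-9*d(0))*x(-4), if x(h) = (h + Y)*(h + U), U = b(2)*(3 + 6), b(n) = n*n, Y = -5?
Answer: 0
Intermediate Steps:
b(n) = n**2
U = 36 (U = 2**2*(3 + 6) = 4*9 = 36)
x(h) = (-5 + h)*(36 + h) (x(h) = (h - 5)*(h + 36) = (-5 + h)*(36 + h))
(-9*d(0))*x(-4) = (-54*0)*(-180 + (-4)**2 + 31*(-4)) = (-9*0)*(-180 + 16 - 124) = 0*(-288) = 0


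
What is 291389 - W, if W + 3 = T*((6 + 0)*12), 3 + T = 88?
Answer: 285272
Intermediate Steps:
T = 85 (T = -3 + 88 = 85)
W = 6117 (W = -3 + 85*((6 + 0)*12) = -3 + 85*(6*12) = -3 + 85*72 = -3 + 6120 = 6117)
291389 - W = 291389 - 1*6117 = 291389 - 6117 = 285272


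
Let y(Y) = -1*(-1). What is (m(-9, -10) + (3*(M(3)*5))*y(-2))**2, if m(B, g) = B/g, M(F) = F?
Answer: 210681/100 ≈ 2106.8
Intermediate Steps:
y(Y) = 1
(m(-9, -10) + (3*(M(3)*5))*y(-2))**2 = (-9/(-10) + (3*(3*5))*1)**2 = (-9*(-1/10) + (3*15)*1)**2 = (9/10 + 45*1)**2 = (9/10 + 45)**2 = (459/10)**2 = 210681/100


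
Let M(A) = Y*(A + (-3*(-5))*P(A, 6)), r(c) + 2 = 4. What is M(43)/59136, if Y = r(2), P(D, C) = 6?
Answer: 19/4224 ≈ 0.0044981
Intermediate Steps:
r(c) = 2 (r(c) = -2 + 4 = 2)
Y = 2
M(A) = 180 + 2*A (M(A) = 2*(A - 3*(-5)*6) = 2*(A + 15*6) = 2*(A + 90) = 2*(90 + A) = 180 + 2*A)
M(43)/59136 = (180 + 2*43)/59136 = (180 + 86)*(1/59136) = 266*(1/59136) = 19/4224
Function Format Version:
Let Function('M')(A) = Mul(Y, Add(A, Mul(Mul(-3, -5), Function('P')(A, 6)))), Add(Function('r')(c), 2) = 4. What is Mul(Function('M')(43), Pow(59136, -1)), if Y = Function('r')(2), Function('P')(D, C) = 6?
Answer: Rational(19, 4224) ≈ 0.0044981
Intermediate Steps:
Function('r')(c) = 2 (Function('r')(c) = Add(-2, 4) = 2)
Y = 2
Function('M')(A) = Add(180, Mul(2, A)) (Function('M')(A) = Mul(2, Add(A, Mul(Mul(-3, -5), 6))) = Mul(2, Add(A, Mul(15, 6))) = Mul(2, Add(A, 90)) = Mul(2, Add(90, A)) = Add(180, Mul(2, A)))
Mul(Function('M')(43), Pow(59136, -1)) = Mul(Add(180, Mul(2, 43)), Pow(59136, -1)) = Mul(Add(180, 86), Rational(1, 59136)) = Mul(266, Rational(1, 59136)) = Rational(19, 4224)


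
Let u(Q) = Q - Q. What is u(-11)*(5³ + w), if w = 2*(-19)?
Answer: 0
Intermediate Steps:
w = -38
u(Q) = 0
u(-11)*(5³ + w) = 0*(5³ - 38) = 0*(125 - 38) = 0*87 = 0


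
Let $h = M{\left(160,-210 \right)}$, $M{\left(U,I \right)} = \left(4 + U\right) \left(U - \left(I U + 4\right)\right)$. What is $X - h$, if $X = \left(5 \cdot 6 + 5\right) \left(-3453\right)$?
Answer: $-5656839$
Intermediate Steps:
$M{\left(U,I \right)} = \left(4 + U\right) \left(-4 + U - I U\right)$ ($M{\left(U,I \right)} = \left(4 + U\right) \left(U - \left(4 + I U\right)\right) = \left(4 + U\right) \left(-4 + U - I U\right)$)
$h = 5535984$ ($h = -16 + 160^{2} - - 210 \cdot 160^{2} - \left(-840\right) 160 = -16 + 25600 - \left(-210\right) 25600 + 134400 = -16 + 25600 + 5376000 + 134400 = 5535984$)
$X = -120855$ ($X = \left(30 + 5\right) \left(-3453\right) = 35 \left(-3453\right) = -120855$)
$X - h = -120855 - 5535984 = -5656839$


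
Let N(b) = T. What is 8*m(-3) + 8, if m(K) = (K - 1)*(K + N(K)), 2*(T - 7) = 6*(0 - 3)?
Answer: 168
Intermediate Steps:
T = -2 (T = 7 + (6*(0 - 3))/2 = 7 + (6*(-3))/2 = 7 + (1/2)*(-18) = 7 - 9 = -2)
N(b) = -2
m(K) = (-1 + K)*(-2 + K) (m(K) = (K - 1)*(K - 2) = (-1 + K)*(-2 + K))
8*m(-3) + 8 = 8*(2 + (-3)**2 - 3*(-3)) + 8 = 8*(2 + 9 + 9) + 8 = 8*20 + 8 = 160 + 8 = 168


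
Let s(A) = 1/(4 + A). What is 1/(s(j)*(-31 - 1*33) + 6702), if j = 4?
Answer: 1/6694 ≈ 0.00014939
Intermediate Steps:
1/(s(j)*(-31 - 1*33) + 6702) = 1/((-31 - 1*33)/(4 + 4) + 6702) = 1/((-31 - 33)/8 + 6702) = 1/((⅛)*(-64) + 6702) = 1/(-8 + 6702) = 1/6694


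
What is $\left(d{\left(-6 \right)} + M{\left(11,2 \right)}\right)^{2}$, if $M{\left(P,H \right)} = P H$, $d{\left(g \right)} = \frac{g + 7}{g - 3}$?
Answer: $\frac{38809}{81} \approx 479.12$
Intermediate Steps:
$d{\left(g \right)} = \frac{7 + g}{-3 + g}$
$M{\left(P,H \right)} = H P$
$\left(d{\left(-6 \right)} + M{\left(11,2 \right)}\right)^{2} = \left(\frac{7 - 6}{-3 - 6} + 2 \cdot 11\right)^{2} = \left(\frac{1}{-9} \cdot 1 + 22\right)^{2} = \left(\left(- \frac{1}{9}\right) 1 + 22\right)^{2} = \left(- \frac{1}{9} + 22\right)^{2} = \left(\frac{197}{9}\right)^{2} = \frac{38809}{81}$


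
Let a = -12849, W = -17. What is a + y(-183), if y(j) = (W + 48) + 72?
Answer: -12746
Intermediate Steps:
y(j) = 103 (y(j) = (-17 + 48) + 72 = 31 + 72 = 103)
a + y(-183) = -12849 + 103 = -12746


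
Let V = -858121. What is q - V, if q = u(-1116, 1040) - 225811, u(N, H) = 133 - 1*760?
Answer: 631683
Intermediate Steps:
u(N, H) = -627 (u(N, H) = 133 - 760 = -627)
q = -226438 (q = -627 - 225811 = -226438)
q - V = -226438 - 1*(-858121) = -226438 + 858121 = 631683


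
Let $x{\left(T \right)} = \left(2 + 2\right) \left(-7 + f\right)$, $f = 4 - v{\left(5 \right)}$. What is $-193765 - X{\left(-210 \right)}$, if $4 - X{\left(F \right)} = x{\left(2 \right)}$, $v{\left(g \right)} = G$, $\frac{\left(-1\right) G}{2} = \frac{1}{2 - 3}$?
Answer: $-193789$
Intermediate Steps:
$G = 2$ ($G = - \frac{2}{2 - 3} = - \frac{2}{-1} = \left(-2\right) \left(-1\right) = 2$)
$v{\left(g \right)} = 2$
$f = 2$ ($f = 4 - 2 = 2$)
$x{\left(T \right)} = -20$ ($x{\left(T \right)} = \left(2 + 2\right) \left(-7 + 2\right) = 4 \left(-5\right) = -20$)
$X{\left(F \right)} = 24$ ($X{\left(F \right)} = 4 - -20 = 4 + 20 = 24$)
$-193765 - X{\left(-210 \right)} = -193765 - 24 = -193789$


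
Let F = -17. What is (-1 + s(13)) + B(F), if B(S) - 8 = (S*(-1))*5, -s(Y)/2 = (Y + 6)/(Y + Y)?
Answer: 1177/13 ≈ 90.538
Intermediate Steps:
s(Y) = -(6 + Y)/Y (s(Y) = -2*(Y + 6)/(Y + Y) = -2*(6 + Y)/(2*Y) = -2*(6 + Y)*1/(2*Y) = -(6 + Y)/Y)
B(S) = 8 - 5*S (B(S) = 8 + (S*(-1))*5 = 8 - S*5 = 8 - 5*S)
(-1 + s(13)) + B(F) = (-1 + (-6 - 1*13)/13) + (8 - 5*(-17)) = (-1 + (-6 - 13)/13) + (8 + 85) = (-1 + (1/13)*(-19)) + 93 = (-1 - 19/13) + 93 = -32/13 + 93 = 1177/13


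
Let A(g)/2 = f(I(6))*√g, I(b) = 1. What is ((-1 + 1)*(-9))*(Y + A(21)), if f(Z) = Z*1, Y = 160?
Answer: 0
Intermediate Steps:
f(Z) = Z
A(g) = 2*√g (A(g) = 2*(1*√g) = 2*√g)
((-1 + 1)*(-9))*(Y + A(21)) = ((-1 + 1)*(-9))*(160 + 2*√21) = (0*(-9))*(160 + 2*√21) = 0*(160 + 2*√21) = 0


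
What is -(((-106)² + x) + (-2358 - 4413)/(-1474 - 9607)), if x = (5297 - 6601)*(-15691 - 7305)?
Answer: -332408066391/11081 ≈ -2.9998e+7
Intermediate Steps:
x = 29986784 (x = -1304*(-22996) = 29986784)
-(((-106)² + x) + (-2358 - 4413)/(-1474 - 9607)) = -(((-106)² + 29986784) + (-2358 - 4413)/(-1474 - 9607)) = -((11236 + 29986784) - 6771/(-11081)) = -(29998020 - 6771*(-1/11081)) = -(29998020 + 6771/11081) = -1*332408066391/11081 = -332408066391/11081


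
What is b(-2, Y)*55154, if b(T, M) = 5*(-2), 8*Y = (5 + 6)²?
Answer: -551540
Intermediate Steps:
Y = 121/8 (Y = (5 + 6)²/8 = (⅛)*11² = (⅛)*121 = 121/8 ≈ 15.125)
b(T, M) = -10
b(-2, Y)*55154 = -10*55154 = -551540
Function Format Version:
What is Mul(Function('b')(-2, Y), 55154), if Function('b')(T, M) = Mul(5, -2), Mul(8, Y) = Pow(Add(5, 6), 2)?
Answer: -551540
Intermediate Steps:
Y = Rational(121, 8) (Y = Mul(Rational(1, 8), Pow(Add(5, 6), 2)) = Mul(Rational(1, 8), Pow(11, 2)) = Mul(Rational(1, 8), 121) = Rational(121, 8) ≈ 15.125)
Function('b')(T, M) = -10
Mul(Function('b')(-2, Y), 55154) = Mul(-10, 55154) = -551540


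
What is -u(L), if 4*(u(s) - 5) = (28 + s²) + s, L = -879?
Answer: -385905/2 ≈ -1.9295e+5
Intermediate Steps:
u(s) = 12 + s/4 + s²/4 (u(s) = 5 + ((28 + s²) + s)/4 = 5 + (28 + s + s²)/4 = 5 + (7 + s/4 + s²/4) = 12 + s/4 + s²/4)
-u(L) = -(12 + (¼)*(-879) + (¼)*(-879)²) = -(12 - 879/4 + (¼)*772641) = -(12 - 879/4 + 772641/4) = -1*385905/2 = -385905/2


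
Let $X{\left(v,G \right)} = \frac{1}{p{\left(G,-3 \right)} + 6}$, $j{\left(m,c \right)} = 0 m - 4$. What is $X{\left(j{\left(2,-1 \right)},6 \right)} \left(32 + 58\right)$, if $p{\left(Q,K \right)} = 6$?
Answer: $\frac{15}{2} \approx 7.5$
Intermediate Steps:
$j{\left(m,c \right)} = -4$ ($j{\left(m,c \right)} = 0 - 4 = -4$)
$X{\left(v,G \right)} = \frac{1}{12}$ ($X{\left(v,G \right)} = \frac{1}{6 + 6} = \frac{1}{12}$)
$X{\left(j{\left(2,-1 \right)},6 \right)} \left(32 + 58\right) = \frac{32 + 58}{12} = \frac{1}{12} \cdot 90 = \frac{15}{2}$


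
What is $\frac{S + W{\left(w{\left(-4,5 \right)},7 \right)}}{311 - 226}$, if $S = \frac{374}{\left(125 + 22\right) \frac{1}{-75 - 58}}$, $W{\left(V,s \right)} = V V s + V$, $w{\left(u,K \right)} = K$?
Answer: $- \frac{3326}{1785} \approx -1.8633$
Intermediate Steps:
$W{\left(V,s \right)} = V + s V^{2}$ ($W{\left(V,s \right)} = V^{2} s + V = s V^{2} + V = V + s V^{2}$)
$S = - \frac{7106}{21}$ ($S = \frac{374}{147 \frac{1}{-133}} = \frac{374}{147 \left(- \frac{1}{133}\right)} = \frac{374}{- \frac{21}{19}} = 374 \left(- \frac{19}{21}\right) = - \frac{7106}{21} \approx -338.38$)
$\frac{S + W{\left(w{\left(-4,5 \right)},7 \right)}}{311 - 226} = \frac{- \frac{7106}{21} + 5 \left(1 + 5 \cdot 7\right)}{311 - 226} = \frac{- \frac{7106}{21} + 5 \left(1 + 35\right)}{85} = \left(- \frac{7106}{21} + 5 \cdot 36\right) \frac{1}{85} = \left(- \frac{7106}{21} + 180\right) \frac{1}{85} = \left(- \frac{3326}{21}\right) \frac{1}{85} = - \frac{3326}{1785}$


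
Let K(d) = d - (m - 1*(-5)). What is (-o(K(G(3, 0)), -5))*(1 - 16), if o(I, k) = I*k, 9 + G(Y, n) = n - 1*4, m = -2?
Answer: 1200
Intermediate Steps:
G(Y, n) = -13 + n (G(Y, n) = -9 + (n - 1*4) = -9 + (n - 4) = -9 + (-4 + n) = -13 + n)
K(d) = -3 + d (K(d) = d - (-2 - 1*(-5)) = d - (-2 + 5) = d - 1*3 = d - 3 = -3 + d)
(-o(K(G(3, 0)), -5))*(1 - 16) = (-(-3 + (-13 + 0))*(-5))*(1 - 16) = -(-3 - 13)*(-5)*(-15) = -(-16)*(-5)*(-15) = -1*80*(-15) = -80*(-15) = 1200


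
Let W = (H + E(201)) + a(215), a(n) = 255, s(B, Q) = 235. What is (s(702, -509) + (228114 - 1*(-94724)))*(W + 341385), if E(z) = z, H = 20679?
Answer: 117120423960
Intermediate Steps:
W = 21135 (W = (20679 + 201) + 255 = 20880 + 255 = 21135)
(s(702, -509) + (228114 - 1*(-94724)))*(W + 341385) = (235 + (228114 - 1*(-94724)))*(21135 + 341385) = (235 + (228114 + 94724))*362520 = (235 + 322838)*362520 = 323073*362520 = 117120423960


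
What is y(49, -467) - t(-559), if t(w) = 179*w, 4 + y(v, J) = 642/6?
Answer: 100164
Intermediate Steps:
y(v, J) = 103 (y(v, J) = -4 + 642/6 = -4 + 642*(⅙) = -4 + 107 = 103)
y(49, -467) - t(-559) = 103 - 179*(-559) = 103 - 1*(-100061) = 103 + 100061 = 100164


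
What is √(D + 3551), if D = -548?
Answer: √3003 ≈ 54.800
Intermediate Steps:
√(D + 3551) = √(-548 + 3551) = √3003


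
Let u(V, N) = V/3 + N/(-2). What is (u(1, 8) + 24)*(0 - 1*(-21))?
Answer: 427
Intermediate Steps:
u(V, N) = -N/2 + V/3 (u(V, N) = V*(⅓) + N*(-½) = V/3 - N/2 = -N/2 + V/3)
(u(1, 8) + 24)*(0 - 1*(-21)) = ((-½*8 + (⅓)*1) + 24)*(0 - 1*(-21)) = ((-4 + ⅓) + 24)*(0 + 21) = (-11/3 + 24)*21 = (61/3)*21 = 427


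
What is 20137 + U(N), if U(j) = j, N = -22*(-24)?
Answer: 20665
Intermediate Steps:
N = 528
20137 + U(N) = 20137 + 528 = 20665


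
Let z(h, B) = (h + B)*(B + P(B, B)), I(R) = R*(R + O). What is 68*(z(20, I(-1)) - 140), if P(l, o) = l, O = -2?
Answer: -136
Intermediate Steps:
I(R) = R*(-2 + R) (I(R) = R*(R - 2) = R*(-2 + R))
z(h, B) = 2*B*(B + h) (z(h, B) = (h + B)*(B + B) = (B + h)*(2*B) = 2*B*(B + h))
68*(z(20, I(-1)) - 140) = 68*(2*(-(-2 - 1))*(-(-2 - 1) + 20) - 140) = 68*(2*(-1*(-3))*(-1*(-3) + 20) - 140) = 68*(2*3*(3 + 20) - 140) = 68*(2*3*23 - 140) = 68*(138 - 140) = 68*(-2) = -136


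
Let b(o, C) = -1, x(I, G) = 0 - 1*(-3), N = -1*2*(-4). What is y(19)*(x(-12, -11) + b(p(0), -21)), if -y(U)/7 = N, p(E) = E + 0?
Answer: -112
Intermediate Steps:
p(E) = E
N = 8 (N = -2*(-4) = 8)
y(U) = -56 (y(U) = -7*8 = -56)
x(I, G) = 3 (x(I, G) = 0 + 3 = 3)
y(19)*(x(-12, -11) + b(p(0), -21)) = -56*(3 - 1) = -56*2 = -112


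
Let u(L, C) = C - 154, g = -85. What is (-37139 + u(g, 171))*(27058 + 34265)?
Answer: -2276432406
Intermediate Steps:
u(L, C) = -154 + C
(-37139 + u(g, 171))*(27058 + 34265) = (-37139 + (-154 + 171))*(27058 + 34265) = (-37139 + 17)*61323 = -37122*61323 = -2276432406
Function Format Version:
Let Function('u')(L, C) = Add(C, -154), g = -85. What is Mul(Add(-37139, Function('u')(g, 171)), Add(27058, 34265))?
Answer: -2276432406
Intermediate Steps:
Function('u')(L, C) = Add(-154, C)
Mul(Add(-37139, Function('u')(g, 171)), Add(27058, 34265)) = Mul(Add(-37139, Add(-154, 171)), Add(27058, 34265)) = Mul(Add(-37139, 17), 61323) = Mul(-37122, 61323) = -2276432406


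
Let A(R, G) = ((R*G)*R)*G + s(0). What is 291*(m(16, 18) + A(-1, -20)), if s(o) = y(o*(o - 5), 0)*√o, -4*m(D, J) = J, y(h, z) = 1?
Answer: 230181/2 ≈ 1.1509e+5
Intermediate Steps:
m(D, J) = -J/4
s(o) = √o (s(o) = 1*√o = √o)
A(R, G) = G²*R² (A(R, G) = ((R*G)*R)*G + √0 = ((G*R)*R)*G + 0 = (G*R²)*G + 0 = G²*R² + 0 = G²*R²)
291*(m(16, 18) + A(-1, -20)) = 291*(-¼*18 + (-20)²*(-1)²) = 291*(-9/2 + 400*1) = 291*(-9/2 + 400) = 291*(791/2) = 230181/2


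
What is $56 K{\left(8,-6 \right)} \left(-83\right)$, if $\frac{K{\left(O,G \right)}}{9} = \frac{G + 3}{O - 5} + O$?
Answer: $-292824$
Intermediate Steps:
$K{\left(O,G \right)} = 9 O + \frac{9 \left(3 + G\right)}{-5 + O}$ ($K{\left(O,G \right)} = 9 \left(\frac{G + 3}{O - 5} + O\right) = 9 \left(\frac{3 + G}{-5 + O} + O\right) = 9 \left(O + \frac{3 + G}{-5 + O}\right) = 9 O + \frac{9 \left(3 + G\right)}{-5 + O}$)
$56 K{\left(8,-6 \right)} \left(-83\right) = 56 \frac{9 \left(3 - 6 + 8^{2} - 40\right)}{-5 + 8} \left(-83\right) = 56 \frac{9 \left(3 - 6 + 64 - 40\right)}{3} \left(-83\right) = 56 \cdot 9 \cdot \frac{1}{3} \cdot 21 \left(-83\right) = 56 \cdot 63 \left(-83\right) = 3528 \left(-83\right) = -292824$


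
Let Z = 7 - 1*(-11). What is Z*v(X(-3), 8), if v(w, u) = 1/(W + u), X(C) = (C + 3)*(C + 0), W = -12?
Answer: -9/2 ≈ -4.5000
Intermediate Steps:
Z = 18 (Z = 7 + 11 = 18)
X(C) = C*(3 + C) (X(C) = (3 + C)*C = C*(3 + C))
v(w, u) = 1/(-12 + u)
Z*v(X(-3), 8) = 18/(-12 + 8) = 18/(-4) = 18*(-¼) = -9/2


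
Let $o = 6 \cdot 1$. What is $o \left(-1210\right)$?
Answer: $-7260$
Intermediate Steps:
$o = 6$
$o \left(-1210\right) = 6 \left(-1210\right) = -7260$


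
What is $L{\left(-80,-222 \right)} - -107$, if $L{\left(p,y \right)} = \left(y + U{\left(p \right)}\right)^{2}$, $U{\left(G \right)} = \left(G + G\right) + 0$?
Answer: $146031$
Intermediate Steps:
$U{\left(G \right)} = 2 G$ ($U{\left(G \right)} = 2 G + 0 = 2 G$)
$L{\left(p,y \right)} = \left(y + 2 p\right)^{2}$
$L{\left(-80,-222 \right)} - -107 = \left(-222 + 2 \left(-80\right)\right)^{2} - -107 = \left(-222 - 160\right)^{2} + 107 = \left(-382\right)^{2} + 107 = 145924 + 107 = 146031$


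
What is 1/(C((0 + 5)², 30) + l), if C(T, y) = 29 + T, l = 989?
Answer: 1/1043 ≈ 0.00095877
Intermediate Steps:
1/(C((0 + 5)², 30) + l) = 1/((29 + (0 + 5)²) + 989) = 1/((29 + 5²) + 989) = 1/((29 + 25) + 989) = 1/(54 + 989) = 1/1043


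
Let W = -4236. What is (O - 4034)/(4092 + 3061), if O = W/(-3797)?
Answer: -15312862/27159941 ≈ -0.56380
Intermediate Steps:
O = 4236/3797 (O = -4236/(-3797) = -4236*(-1/3797) = 4236/3797 ≈ 1.1156)
(O - 4034)/(4092 + 3061) = (4236/3797 - 4034)/(4092 + 3061) = -15312862/3797/7153 = -15312862/3797*1/7153 = -15312862/27159941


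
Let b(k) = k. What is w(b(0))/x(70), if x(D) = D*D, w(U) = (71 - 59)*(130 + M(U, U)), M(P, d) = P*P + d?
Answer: 78/245 ≈ 0.31837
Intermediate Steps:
M(P, d) = d + P**2 (M(P, d) = P**2 + d = d + P**2)
w(U) = 1560 + 12*U + 12*U**2 (w(U) = (71 - 59)*(130 + (U + U**2)) = 12*(130 + U + U**2) = 1560 + 12*U + 12*U**2)
x(D) = D**2
w(b(0))/x(70) = (1560 + 12*0 + 12*0**2)/(70**2) = (1560 + 0 + 12*0)/4900 = (1560 + 0 + 0)*(1/4900) = 1560*(1/4900) = 78/245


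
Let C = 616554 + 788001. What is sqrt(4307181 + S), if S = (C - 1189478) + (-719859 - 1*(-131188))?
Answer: sqrt(3933587) ≈ 1983.3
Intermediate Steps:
C = 1404555
S = -373594 (S = (1404555 - 1189478) + (-719859 - 1*(-131188)) = 215077 + (-719859 + 131188) = 215077 - 588671 = -373594)
sqrt(4307181 + S) = sqrt(4307181 - 373594) = sqrt(3933587)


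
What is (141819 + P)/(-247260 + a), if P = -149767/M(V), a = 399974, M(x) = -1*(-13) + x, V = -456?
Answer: 31487792/33826151 ≈ 0.93087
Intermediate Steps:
M(x) = 13 + x
P = 149767/443 (P = -149767/(13 - 456) = -149767/(-443) = -149767*(-1/443) = 149767/443 ≈ 338.07)
(141819 + P)/(-247260 + a) = (141819 + 149767/443)/(-247260 + 399974) = (62975584/443)/152714 = (62975584/443)*(1/152714) = 31487792/33826151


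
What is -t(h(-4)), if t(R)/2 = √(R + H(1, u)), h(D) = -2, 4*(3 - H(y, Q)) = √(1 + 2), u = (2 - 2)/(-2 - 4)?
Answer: -√(4 - √3) ≈ -1.5060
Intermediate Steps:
u = 0 (u = 0/(-6) = 0*(-⅙) = 0)
H(y, Q) = 3 - √3/4 (H(y, Q) = 3 - √(1 + 2)/4 = 3 - √3/4)
t(R) = 2*√(3 + R - √3/4) (t(R) = 2*√(R + (3 - √3/4)) = 2*√(3 + R - √3/4))
-t(h(-4)) = -√(12 - √3 + 4*(-2)) = -√(12 - √3 - 8) = -√(4 - √3)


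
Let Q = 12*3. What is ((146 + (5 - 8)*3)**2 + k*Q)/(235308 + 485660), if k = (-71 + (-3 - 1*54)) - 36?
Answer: 12865/720968 ≈ 0.017844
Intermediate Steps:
k = -164 (k = (-71 + (-3 - 54)) - 36 = (-71 - 57) - 36 = -128 - 36 = -164)
Q = 36
((146 + (5 - 8)*3)**2 + k*Q)/(235308 + 485660) = ((146 + (5 - 8)*3)**2 - 164*36)/(235308 + 485660) = ((146 - 3*3)**2 - 5904)/720968 = ((146 - 9)**2 - 5904)*(1/720968) = (137**2 - 5904)*(1/720968) = (18769 - 5904)*(1/720968) = 12865*(1/720968) = 12865/720968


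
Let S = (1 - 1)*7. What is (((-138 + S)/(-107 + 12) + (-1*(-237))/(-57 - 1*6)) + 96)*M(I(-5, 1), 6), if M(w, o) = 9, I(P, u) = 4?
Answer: 560739/665 ≈ 843.22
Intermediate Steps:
S = 0 (S = 0*7 = 0)
(((-138 + S)/(-107 + 12) + (-1*(-237))/(-57 - 1*6)) + 96)*M(I(-5, 1), 6) = (((-138 + 0)/(-107 + 12) + (-1*(-237))/(-57 - 1*6)) + 96)*9 = ((-138/(-95) + 237/(-57 - 6)) + 96)*9 = ((-138*(-1/95) + 237/(-63)) + 96)*9 = ((138/95 + 237*(-1/63)) + 96)*9 = ((138/95 - 79/21) + 96)*9 = (-4607/1995 + 96)*9 = (186913/1995)*9 = 560739/665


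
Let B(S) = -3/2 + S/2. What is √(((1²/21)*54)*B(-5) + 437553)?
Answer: 3*√2382177/7 ≈ 661.47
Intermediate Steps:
B(S) = -3/2 + S/2 (B(S) = -3*½ + S*(½) = -3/2 + S/2)
√(((1²/21)*54)*B(-5) + 437553) = √(((1²/21)*54)*(-3/2 + (½)*(-5)) + 437553) = √(((1*(1/21))*54)*(-3/2 - 5/2) + 437553) = √(((1/21)*54)*(-4) + 437553) = √((18/7)*(-4) + 437553) = √(-72/7 + 437553) = √(3062799/7) = 3*√2382177/7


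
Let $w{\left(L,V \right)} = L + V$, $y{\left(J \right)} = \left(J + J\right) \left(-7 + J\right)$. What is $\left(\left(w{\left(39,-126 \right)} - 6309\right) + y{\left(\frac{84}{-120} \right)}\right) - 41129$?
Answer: $- \frac{2375711}{50} \approx -47514.0$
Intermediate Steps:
$y{\left(J \right)} = 2 J \left(-7 + J\right)$
$\left(\left(w{\left(39,-126 \right)} - 6309\right) + y{\left(\frac{84}{-120} \right)}\right) - 41129 = \left(\left(\left(39 - 126\right) - 6309\right) + 2 \frac{84}{-120} \left(-7 + \frac{84}{-120}\right)\right) - 41129 = \left(\left(-87 - 6309\right) + 2 \cdot 84 \left(- \frac{1}{120}\right) \left(-7 + 84 \left(- \frac{1}{120}\right)\right)\right) - 41129 = \left(-6396 + 2 \left(- \frac{7}{10}\right) \left(-7 - \frac{7}{10}\right)\right) - 41129 = \left(-6396 + 2 \left(- \frac{7}{10}\right) \left(- \frac{77}{10}\right)\right) - 41129 = \left(-6396 + \frac{539}{50}\right) - 41129 = - \frac{319261}{50} - 41129 = - \frac{2375711}{50}$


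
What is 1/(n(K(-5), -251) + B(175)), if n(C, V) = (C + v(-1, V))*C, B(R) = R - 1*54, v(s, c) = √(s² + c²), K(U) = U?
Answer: -73/776867 - 85*√218/1553734 ≈ -0.00090171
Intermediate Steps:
v(s, c) = √(c² + s²)
B(R) = -54 + R (B(R) = R - 54 = -54 + R)
n(C, V) = C*(C + √(1 + V²)) (n(C, V) = (C + √(V² + (-1)²))*C = (C + √(V² + 1))*C = (C + √(1 + V²))*C = C*(C + √(1 + V²)))
1/(n(K(-5), -251) + B(175)) = 1/(-5*(-5 + √(1 + (-251)²)) + (-54 + 175)) = 1/(-5*(-5 + √(1 + 63001)) + 121) = 1/(-5*(-5 + √63002) + 121) = 1/(-5*(-5 + 17*√218) + 121) = 1/((25 - 85*√218) + 121) = 1/(146 - 85*√218)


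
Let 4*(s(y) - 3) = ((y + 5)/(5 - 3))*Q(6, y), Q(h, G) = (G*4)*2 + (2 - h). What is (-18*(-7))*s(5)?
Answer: 6048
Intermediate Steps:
Q(h, G) = 2 - h + 8*G (Q(h, G) = (4*G)*2 + (2 - h) = 8*G + (2 - h) = 2 - h + 8*G)
s(y) = 3 + (-4 + 8*y)*(5/2 + y/2)/4 (s(y) = 3 + (((y + 5)/(5 - 3))*(2 - 1*6 + 8*y))/4 = 3 + (((5 + y)/2)*(2 - 6 + 8*y))/4 = 3 + (((5 + y)*(1/2))*(-4 + 8*y))/4 = 3 + ((5/2 + y/2)*(-4 + 8*y))/4 = 3 + ((-4 + 8*y)*(5/2 + y/2))/4 = 3 + (-4 + 8*y)*(5/2 + y/2)/4)
(-18*(-7))*s(5) = (-18*(-7))*(1/2 + 5**2 + (9/2)*5) = 126*(1/2 + 25 + 45/2) = 126*48 = 6048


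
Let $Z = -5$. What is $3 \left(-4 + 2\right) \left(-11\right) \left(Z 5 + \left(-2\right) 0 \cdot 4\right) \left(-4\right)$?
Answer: $6600$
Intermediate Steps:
$3 \left(-4 + 2\right) \left(-11\right) \left(Z 5 + \left(-2\right) 0 \cdot 4\right) \left(-4\right) = 3 \left(-4 + 2\right) \left(-11\right) \left(\left(-5\right) 5 + \left(-2\right) 0 \cdot 4\right) \left(-4\right) = 3 \left(-2\right) \left(-11\right) \left(-25 + 0 \cdot 4\right) \left(-4\right) = \left(-6\right) \left(-11\right) \left(-25 + 0\right) \left(-4\right) = 66 \left(\left(-25\right) \left(-4\right)\right) = 66 \cdot 100 = 6600$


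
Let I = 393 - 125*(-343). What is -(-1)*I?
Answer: 43268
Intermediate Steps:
I = 43268 (I = 393 + 42875 = 43268)
-(-1)*I = -(-1)*43268 = -1*(-43268) = 43268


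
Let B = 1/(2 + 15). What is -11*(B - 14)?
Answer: 2607/17 ≈ 153.35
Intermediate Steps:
B = 1/17 ≈ 0.058824
-11*(B - 14) = -11*(1/17 - 14) = -11*(-237/17) = 2607/17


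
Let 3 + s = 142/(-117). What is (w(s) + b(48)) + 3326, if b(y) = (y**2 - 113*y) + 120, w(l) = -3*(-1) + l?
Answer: 38000/117 ≈ 324.79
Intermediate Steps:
s = -493/117 (s = -3 + 142/(-117) = -3 + 142*(-1/117) = -3 - 142/117 = -493/117 ≈ -4.2137)
w(l) = 3 + l
b(y) = 120 + y**2 - 113*y
(w(s) + b(48)) + 3326 = ((3 - 493/117) + (120 + 48**2 - 113*48)) + 3326 = (-142/117 + (120 + 2304 - 5424)) + 3326 = (-142/117 - 3000) + 3326 = -351142/117 + 3326 = 38000/117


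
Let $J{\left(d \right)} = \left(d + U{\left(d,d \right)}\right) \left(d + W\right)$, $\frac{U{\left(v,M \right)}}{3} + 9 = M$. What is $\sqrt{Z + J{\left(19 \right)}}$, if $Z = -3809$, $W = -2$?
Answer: $4 i \sqrt{186} \approx 54.553 i$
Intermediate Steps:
$U{\left(v,M \right)} = -27 + 3 M$
$J{\left(d \right)} = \left(-27 + 4 d\right) \left(-2 + d\right)$ ($J{\left(d \right)} = \left(d + \left(-27 + 3 d\right)\right) \left(d - 2\right) = \left(-27 + 4 d\right) \left(-2 + d\right)$)
$\sqrt{Z + J{\left(19 \right)}} = \sqrt{-3809 + \left(54 - 665 + 4 \cdot 19^{2}\right)} = \sqrt{-3809 + \left(54 - 665 + 4 \cdot 361\right)} = \sqrt{-3809 + \left(54 - 665 + 1444\right)} = \sqrt{-3809 + 833} = \sqrt{-2976} = 4 i \sqrt{186}$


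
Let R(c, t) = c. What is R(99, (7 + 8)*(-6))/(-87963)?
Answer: -33/29321 ≈ -0.0011255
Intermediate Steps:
R(99, (7 + 8)*(-6))/(-87963) = 99/(-87963) = 99*(-1/87963) = -33/29321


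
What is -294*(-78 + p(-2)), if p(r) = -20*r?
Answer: 11172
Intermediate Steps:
-294*(-78 + p(-2)) = -294*(-78 - 20*(-2)) = -294*(-78 + 40) = -294*(-38) = 11172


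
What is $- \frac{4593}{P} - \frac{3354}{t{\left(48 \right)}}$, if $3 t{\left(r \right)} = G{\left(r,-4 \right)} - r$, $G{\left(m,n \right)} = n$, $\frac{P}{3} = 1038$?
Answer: $\frac{99661}{519} \approx 192.03$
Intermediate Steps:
$P = 3114$ ($P = 3 \cdot 1038 = 3114$)
$t{\left(r \right)} = - \frac{4}{3} - \frac{r}{3}$ ($t{\left(r \right)} = \frac{-4 - r}{3} = - \frac{4}{3} - \frac{r}{3}$)
$- \frac{4593}{P} - \frac{3354}{t{\left(48 \right)}} = - \frac{4593}{3114} - \frac{3354}{- \frac{4}{3} - 16} = \left(-4593\right) \frac{1}{3114} - \frac{3354}{- \frac{4}{3} - 16} = - \frac{1531}{1038} - \frac{3354}{- \frac{52}{3}} = - \frac{1531}{1038} - - \frac{387}{2} = - \frac{1531}{1038} + \frac{387}{2} = \frac{99661}{519}$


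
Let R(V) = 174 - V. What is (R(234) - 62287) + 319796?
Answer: 257449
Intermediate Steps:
(R(234) - 62287) + 319796 = ((174 - 1*234) - 62287) + 319796 = ((174 - 234) - 62287) + 319796 = (-60 - 62287) + 319796 = -62347 + 319796 = 257449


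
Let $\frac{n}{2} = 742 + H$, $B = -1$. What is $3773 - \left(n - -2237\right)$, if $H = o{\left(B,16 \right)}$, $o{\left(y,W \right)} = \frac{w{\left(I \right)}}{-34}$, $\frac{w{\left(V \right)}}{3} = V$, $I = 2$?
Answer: $\frac{890}{17} \approx 52.353$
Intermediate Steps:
$w{\left(V \right)} = 3 V$
$o{\left(y,W \right)} = - \frac{3}{17}$ ($o{\left(y,W \right)} = \frac{3 \cdot 2}{-34} = 6 \left(- \frac{1}{34}\right) = - \frac{3}{17}$)
$H = - \frac{3}{17} \approx -0.17647$
$n = \frac{25222}{17}$ ($n = 2 \left(742 - \frac{3}{17}\right) = 2 \cdot \frac{12611}{17} = \frac{25222}{17} \approx 1483.6$)
$3773 - \left(n - -2237\right) = 3773 - \left(\frac{25222}{17} - -2237\right) = 3773 - \left(\frac{25222}{17} + 2237\right) = 3773 - \frac{63251}{17} = \frac{890}{17}$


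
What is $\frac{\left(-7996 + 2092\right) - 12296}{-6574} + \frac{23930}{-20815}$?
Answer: $\frac{22151718}{13683781} \approx 1.6188$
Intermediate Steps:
$\frac{\left(-7996 + 2092\right) - 12296}{-6574} + \frac{23930}{-20815} = \left(-5904 - 12296\right) \left(- \frac{1}{6574}\right) + 23930 \left(- \frac{1}{20815}\right) = \left(-18200\right) \left(- \frac{1}{6574}\right) - \frac{4786}{4163} = \frac{9100}{3287} - \frac{4786}{4163} = \frac{22151718}{13683781}$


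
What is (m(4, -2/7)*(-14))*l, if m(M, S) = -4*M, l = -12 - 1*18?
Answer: -6720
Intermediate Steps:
l = -30 (l = -12 - 18 = -30)
(m(4, -2/7)*(-14))*l = (-4*4*(-14))*(-30) = -16*(-14)*(-30) = 224*(-30) = -6720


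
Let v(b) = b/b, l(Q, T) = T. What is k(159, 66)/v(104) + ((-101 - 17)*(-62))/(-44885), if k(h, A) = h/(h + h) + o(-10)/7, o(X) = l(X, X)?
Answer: -685929/628390 ≈ -1.0916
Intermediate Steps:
o(X) = X
v(b) = 1
k(h, A) = -13/14 (k(h, A) = h/(h + h) - 10/7 = h/((2*h)) - 10*1/7 = h*(1/(2*h)) - 10/7 = 1/2 - 10/7 = -13/14)
k(159, 66)/v(104) + ((-101 - 17)*(-62))/(-44885) = -13/14/1 + ((-101 - 17)*(-62))/(-44885) = -13/14*1 - 118*(-62)*(-1/44885) = -13/14 + 7316*(-1/44885) = -13/14 - 7316/44885 = -685929/628390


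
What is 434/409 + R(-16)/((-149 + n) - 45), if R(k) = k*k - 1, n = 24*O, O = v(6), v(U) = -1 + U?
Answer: -72179/30266 ≈ -2.3848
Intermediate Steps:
O = 5 (O = -1 + 6 = 5)
n = 120 (n = 24*5 = 120)
R(k) = -1 + k**2 (R(k) = k**2 - 1 = -1 + k**2)
434/409 + R(-16)/((-149 + n) - 45) = 434/409 + (-1 + (-16)**2)/((-149 + 120) - 45) = 434*(1/409) + (-1 + 256)/(-29 - 45) = 434/409 + 255/(-74) = 434/409 + 255*(-1/74) = 434/409 - 255/74 = -72179/30266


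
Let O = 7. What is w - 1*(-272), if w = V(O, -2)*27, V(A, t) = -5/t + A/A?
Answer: 733/2 ≈ 366.50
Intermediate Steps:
V(A, t) = 1 - 5/t (V(A, t) = -5/t + 1 = 1 - 5/t)
w = 189/2 (w = ((-5 - 2)/(-2))*27 = -1/2*(-7)*27 = (7/2)*27 = 189/2 ≈ 94.500)
w - 1*(-272) = 189/2 - 1*(-272) = 189/2 + 272 = 733/2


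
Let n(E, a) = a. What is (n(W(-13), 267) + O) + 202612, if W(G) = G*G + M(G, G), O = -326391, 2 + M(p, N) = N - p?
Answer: -123512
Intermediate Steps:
M(p, N) = -2 + N - p (M(p, N) = -2 + (N - p) = -2 + N - p)
W(G) = -2 + G**2 (W(G) = G*G + (-2 + G - G) = G**2 - 2 = -2 + G**2)
(n(W(-13), 267) + O) + 202612 = (267 - 326391) + 202612 = -326124 + 202612 = -123512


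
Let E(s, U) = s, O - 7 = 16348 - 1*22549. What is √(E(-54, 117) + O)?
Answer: 2*I*√1562 ≈ 79.044*I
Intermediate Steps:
O = -6194 (O = 7 + (16348 - 1*22549) = 7 + (16348 - 22549) = 7 - 6201 = -6194)
√(E(-54, 117) + O) = √(-54 - 6194) = √(-6248) = 2*I*√1562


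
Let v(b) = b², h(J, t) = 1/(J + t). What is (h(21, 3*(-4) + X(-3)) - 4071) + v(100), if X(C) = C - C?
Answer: 53362/9 ≈ 5929.1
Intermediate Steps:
X(C) = 0
(h(21, 3*(-4) + X(-3)) - 4071) + v(100) = (1/(21 + (3*(-4) + 0)) - 4071) + 100² = (1/(21 + (-12 + 0)) - 4071) + 10000 = (1/(21 - 12) - 4071) + 10000 = (1/9 - 4071) + 10000 = (⅑ - 4071) + 10000 = -36638/9 + 10000 = 53362/9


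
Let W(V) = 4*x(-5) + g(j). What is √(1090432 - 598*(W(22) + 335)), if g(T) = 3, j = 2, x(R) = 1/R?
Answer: 2*√5554915/5 ≈ 942.75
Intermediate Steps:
W(V) = 11/5 (W(V) = 4/(-5) + 3 = 4*(-⅕) + 3 = -⅘ + 3 = 11/5)
√(1090432 - 598*(W(22) + 335)) = √(1090432 - 598*(11/5 + 335)) = √(1090432 - 598*1686/5) = √(1090432 - 1008228/5) = √(4443932/5) = 2*√5554915/5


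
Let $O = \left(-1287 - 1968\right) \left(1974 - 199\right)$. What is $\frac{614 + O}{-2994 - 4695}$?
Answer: $\frac{5777011}{7689} \approx 751.33$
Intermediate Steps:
$O = -5777625$ ($O = \left(-3255\right) 1775 = -5777625$)
$\frac{614 + O}{-2994 - 4695} = \frac{614 - 5777625}{-2994 - 4695} = - \frac{5777011}{-7689} = \left(-5777011\right) \left(- \frac{1}{7689}\right) = \frac{5777011}{7689}$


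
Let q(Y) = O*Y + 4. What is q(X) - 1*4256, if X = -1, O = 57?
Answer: -4309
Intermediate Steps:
q(Y) = 4 + 57*Y (q(Y) = 57*Y + 4 = 4 + 57*Y)
q(X) - 1*4256 = (4 + 57*(-1)) - 1*4256 = (4 - 57) - 4256 = -53 - 4256 = -4309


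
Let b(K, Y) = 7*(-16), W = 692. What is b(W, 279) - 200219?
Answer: -200331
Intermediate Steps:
b(K, Y) = -112
b(W, 279) - 200219 = -112 - 200219 = -200331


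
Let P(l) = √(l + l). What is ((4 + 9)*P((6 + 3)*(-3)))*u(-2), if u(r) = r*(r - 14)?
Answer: 1248*I*√6 ≈ 3057.0*I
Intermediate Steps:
u(r) = r*(-14 + r)
P(l) = √2*√l (P(l) = √(2*l) = √2*√l)
((4 + 9)*P((6 + 3)*(-3)))*u(-2) = ((4 + 9)*(√2*√((6 + 3)*(-3))))*(-2*(-14 - 2)) = (13*(√2*√(9*(-3))))*(-2*(-16)) = (13*(√2*√(-27)))*32 = (13*(√2*(3*I*√3)))*32 = (13*(3*I*√6))*32 = (39*I*√6)*32 = 1248*I*√6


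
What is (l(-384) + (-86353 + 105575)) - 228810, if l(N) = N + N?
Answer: -210356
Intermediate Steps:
l(N) = 2*N
(l(-384) + (-86353 + 105575)) - 228810 = (2*(-384) + (-86353 + 105575)) - 228810 = (-768 + 19222) - 228810 = 18454 - 228810 = -210356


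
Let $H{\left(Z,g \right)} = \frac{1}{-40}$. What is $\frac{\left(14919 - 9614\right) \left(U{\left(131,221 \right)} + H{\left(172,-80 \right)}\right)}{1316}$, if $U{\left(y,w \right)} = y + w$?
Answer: $\frac{14937819}{10528} \approx 1418.9$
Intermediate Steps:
$H{\left(Z,g \right)} = - \frac{1}{40}$
$U{\left(y,w \right)} = w + y$
$\frac{\left(14919 - 9614\right) \left(U{\left(131,221 \right)} + H{\left(172,-80 \right)}\right)}{1316} = \frac{\left(14919 - 9614\right) \left(\left(221 + 131\right) - \frac{1}{40}\right)}{1316} = 5305 \left(352 - \frac{1}{40}\right) \frac{1}{1316} = 5305 \cdot \frac{14079}{40} \cdot \frac{1}{1316} = \frac{14937819}{8} \cdot \frac{1}{1316} = \frac{14937819}{10528}$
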